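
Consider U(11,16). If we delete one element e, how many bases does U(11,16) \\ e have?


Deleting e from U(11,16) gives U(11,15) since n > r.
Bases of U(11,15) = C(15,11) = 15! / (11! * 4!) = 1365.

1365


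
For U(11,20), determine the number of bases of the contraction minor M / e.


Contracting e from U(11,20) gives U(10,19).
Bases of U(10,19) = C(19,10) = 92378.

92378


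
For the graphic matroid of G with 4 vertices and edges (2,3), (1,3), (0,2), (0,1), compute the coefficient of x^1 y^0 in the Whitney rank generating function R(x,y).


R(x,y) = sum over A in 2^E of x^(r(E)-r(A)) * y^(|A|-r(A)).
G has 4 vertices, 4 edges. r(E) = 3.
Enumerate all 2^4 = 16 subsets.
Count subsets with r(E)-r(A)=1 and |A|-r(A)=0: 6.

6


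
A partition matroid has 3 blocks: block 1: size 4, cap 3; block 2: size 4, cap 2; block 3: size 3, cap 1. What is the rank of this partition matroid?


Rank of a partition matroid = sum of min(|Si|, ci) for each block.
= min(4,3) + min(4,2) + min(3,1)
= 3 + 2 + 1
= 6.

6


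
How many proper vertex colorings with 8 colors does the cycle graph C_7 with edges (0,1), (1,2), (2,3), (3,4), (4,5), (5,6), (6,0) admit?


P(C_7, k) = (k-1)^7 + (-1)^7*(k-1).
P(8) = (7)^7 - 7
= 823543 - 7 = 823536.

823536


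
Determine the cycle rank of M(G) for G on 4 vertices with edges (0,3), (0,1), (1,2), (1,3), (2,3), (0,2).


Cycle rank (nullity) = |E| - r(M) = |E| - (|V| - c).
|E| = 6, |V| = 4, c = 1.
Nullity = 6 - (4 - 1) = 6 - 3 = 3.

3


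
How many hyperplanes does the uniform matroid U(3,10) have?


Hyperplanes of U(3,10) are flats of rank 2.
In a uniform matroid, these are exactly the (2)-element subsets.
Count = C(10,2) = (10 * 9) / (1 * 2) = 45.

45


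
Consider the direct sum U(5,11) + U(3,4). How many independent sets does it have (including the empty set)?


For a direct sum, |I(M1+M2)| = |I(M1)| * |I(M2)|.
|I(U(5,11))| = sum C(11,k) for k=0..5 = 1024.
|I(U(3,4))| = sum C(4,k) for k=0..3 = 15.
Total = 1024 * 15 = 15360.

15360


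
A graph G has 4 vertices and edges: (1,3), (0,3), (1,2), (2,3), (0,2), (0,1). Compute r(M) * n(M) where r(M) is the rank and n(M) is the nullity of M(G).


r(M) = |V| - c = 4 - 1 = 3.
nullity = |E| - r(M) = 6 - 3 = 3.
Product = 3 * 3 = 9.

9


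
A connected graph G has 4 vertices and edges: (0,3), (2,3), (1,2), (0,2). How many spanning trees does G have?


By Kirchhoff's matrix tree theorem, the number of spanning trees equals
the determinant of any cofactor of the Laplacian matrix L.
G has 4 vertices and 4 edges.
Computing the (3 x 3) cofactor determinant gives 3.

3


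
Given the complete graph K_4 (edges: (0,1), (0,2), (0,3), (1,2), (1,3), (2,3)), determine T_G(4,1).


T(K_4; x,y) = x^3 + 3x^2 + 4xy + 2x + y^3 + 3y^2 + 2y.
Substituting x=4, y=1:
= 64 + 48 + 16 + 8 + 1 + 3 + 2
= 142.

142


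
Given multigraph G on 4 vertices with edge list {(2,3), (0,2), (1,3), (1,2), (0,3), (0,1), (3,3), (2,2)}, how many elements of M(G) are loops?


In a graphic matroid, a loop is a self-loop edge (u,u) with rank 0.
Examining all 8 edges for self-loops...
Self-loops found: (3,3), (2,2)
Number of loops = 2.

2


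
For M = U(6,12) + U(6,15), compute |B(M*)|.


(M1+M2)* = M1* + M2*.
M1* = U(6,12), bases: C(12,6) = 924.
M2* = U(9,15), bases: C(15,9) = 5005.
|B(M*)| = 924 * 5005 = 4624620.

4624620


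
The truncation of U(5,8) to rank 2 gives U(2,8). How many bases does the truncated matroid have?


Truncating U(5,8) to rank 2 gives U(2,8).
Bases of U(2,8) are all 2-element subsets of 8 elements.
Number of bases = (8 choose 2) = 28.

28


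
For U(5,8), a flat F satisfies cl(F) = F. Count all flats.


Flats of U(5,8): every subset of size < 5 is a flat, plus E itself.
Count = (8 choose 0) + (8 choose 1) + (8 choose 2) + (8 choose 3) + (8 choose 4) + 1
     = 1 + 8 + 28 + 56 + 70 + 1
     = 164.

164


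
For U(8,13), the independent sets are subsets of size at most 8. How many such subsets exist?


Independent sets of U(8,13) are all subsets of size <= 8.
Count = (13 choose 0) + (13 choose 1) + (13 choose 2) + (13 choose 3) + (13 choose 4) + (13 choose 5) + (13 choose 6) + (13 choose 7) + (13 choose 8)
     = 1 + 13 + 78 + 286 + 715 + 1287 + 1716 + 1716 + 1287
     = 7099.

7099


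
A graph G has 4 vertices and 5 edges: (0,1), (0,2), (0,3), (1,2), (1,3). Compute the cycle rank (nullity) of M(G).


Cycle rank (nullity) = |E| - r(M) = |E| - (|V| - c).
|E| = 5, |V| = 4, c = 1.
Nullity = 5 - (4 - 1) = 5 - 3 = 2.

2


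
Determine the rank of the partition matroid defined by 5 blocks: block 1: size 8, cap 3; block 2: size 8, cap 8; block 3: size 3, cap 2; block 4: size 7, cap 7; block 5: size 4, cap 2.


Rank of a partition matroid = sum of min(|Si|, ci) for each block.
= min(8,3) + min(8,8) + min(3,2) + min(7,7) + min(4,2)
= 3 + 8 + 2 + 7 + 2
= 22.

22


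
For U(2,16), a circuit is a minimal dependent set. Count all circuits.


In U(2,16), circuits are the (3)-element subsets.
Any set of 3 elements is dependent, and removing any one element gives
an independent set of size 2, so it is a minimal dependent set.
Number of circuits = C(16,3) = (16 * 15 * 14) / (1 * 2 * 3) = 560.

560


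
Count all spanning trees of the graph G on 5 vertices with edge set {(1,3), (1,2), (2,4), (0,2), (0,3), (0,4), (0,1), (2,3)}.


By Kirchhoff's matrix tree theorem, the number of spanning trees equals
the determinant of any cofactor of the Laplacian matrix L.
G has 5 vertices and 8 edges.
Computing the (4 x 4) cofactor determinant gives 40.

40


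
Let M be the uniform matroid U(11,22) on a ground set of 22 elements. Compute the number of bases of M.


Bases of U(11,22) are all 11-element subsets of the 22-element ground set.
Number of bases = C(22,11).
C(22,11) = 22! / (11! * 11!) = 705432.

705432


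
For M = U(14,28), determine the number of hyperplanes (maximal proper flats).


Hyperplanes of U(14,28) are flats of rank 13.
In a uniform matroid, these are exactly the (13)-element subsets.
Count = C(28,13) = 37442160.

37442160


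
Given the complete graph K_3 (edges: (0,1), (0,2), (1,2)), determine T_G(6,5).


T(K_3; x,y) = x^2 + x + y.
T(6,5) = 36 + 6 + 5 = 47.

47


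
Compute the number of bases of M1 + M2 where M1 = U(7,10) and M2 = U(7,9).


Bases of a direct sum M1 + M2: |B| = |B(M1)| * |B(M2)|.
|B(U(7,10))| = C(10,7) = 120.
|B(U(7,9))| = C(9,7) = 36.
Total bases = 120 * 36 = 4320.

4320


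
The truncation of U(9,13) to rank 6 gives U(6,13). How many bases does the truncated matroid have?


Truncating U(9,13) to rank 6 gives U(6,13).
Bases of U(6,13) are all 6-element subsets of 13 elements.
Number of bases = C(13,6) = 13! / (6! * 7!) = 1716.

1716


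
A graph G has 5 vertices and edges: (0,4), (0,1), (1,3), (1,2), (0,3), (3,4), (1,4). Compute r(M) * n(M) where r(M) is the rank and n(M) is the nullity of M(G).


r(M) = |V| - c = 5 - 1 = 4.
nullity = |E| - r(M) = 7 - 4 = 3.
Product = 4 * 3 = 12.

12


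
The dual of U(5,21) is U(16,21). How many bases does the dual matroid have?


The dual of U(r,n) is U(n-r, n) = U(16,21).
Bases of U(16,21) are all (16)-element subsets.
|B(M*)| = C(21,16) = 21! / (16! * 5!) = 20349.

20349


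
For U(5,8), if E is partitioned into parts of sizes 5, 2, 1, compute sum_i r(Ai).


r(Ai) = min(|Ai|, 5) for each part.
Sum = min(5,5) + min(2,5) + min(1,5)
    = 5 + 2 + 1
    = 8.

8


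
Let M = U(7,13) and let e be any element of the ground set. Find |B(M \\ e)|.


Deleting e from U(7,13) gives U(7,12) since n > r.
Bases of U(7,12) = C(12,7) = 12! / (7! * 5!) = 792.

792


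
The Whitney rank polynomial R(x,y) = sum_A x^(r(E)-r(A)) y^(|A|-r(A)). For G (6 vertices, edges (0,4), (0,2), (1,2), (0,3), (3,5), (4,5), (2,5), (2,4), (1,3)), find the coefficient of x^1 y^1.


R(x,y) = sum over A in 2^E of x^(r(E)-r(A)) * y^(|A|-r(A)).
G has 6 vertices, 9 edges. r(E) = 5.
Enumerate all 2^9 = 512 subsets.
Count subsets with r(E)-r(A)=1 and |A|-r(A)=1: 56.

56


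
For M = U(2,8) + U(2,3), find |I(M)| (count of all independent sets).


For a direct sum, |I(M1+M2)| = |I(M1)| * |I(M2)|.
|I(U(2,8))| = sum C(8,k) for k=0..2 = 37.
|I(U(2,3))| = sum C(3,k) for k=0..2 = 7.
Total = 37 * 7 = 259.

259


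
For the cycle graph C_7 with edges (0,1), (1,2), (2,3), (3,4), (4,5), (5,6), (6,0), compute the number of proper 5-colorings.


P(C_7, k) = (k-1)^7 + (-1)^7*(k-1).
P(5) = (4)^7 - 4
= 16384 - 4 = 16380.

16380


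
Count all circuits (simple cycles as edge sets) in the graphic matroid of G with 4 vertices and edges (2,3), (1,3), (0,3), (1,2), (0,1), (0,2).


A circuit in a graphic matroid = edge set of a simple cycle.
G has 4 vertices and 6 edges.
Enumerating all minimal edge subsets forming cycles...
Total circuits found: 7.

7


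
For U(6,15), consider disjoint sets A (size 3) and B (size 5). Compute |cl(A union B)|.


|A union B| = 3 + 5 = 8 (disjoint).
In U(6,15), cl(S) = S if |S| < 6, else cl(S) = E.
Since 8 >= 6, cl(A union B) = E.
|cl(A union B)| = 15.

15


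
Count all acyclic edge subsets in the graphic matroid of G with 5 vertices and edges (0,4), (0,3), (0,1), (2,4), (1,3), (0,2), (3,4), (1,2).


An independent set in a graphic matroid is an acyclic edge subset.
G has 5 vertices and 8 edges.
Enumerate all 2^8 = 256 subsets, checking for acyclicity.
Total independent sets = 134.

134


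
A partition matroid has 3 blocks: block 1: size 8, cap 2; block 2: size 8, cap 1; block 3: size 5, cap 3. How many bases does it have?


A basis picks exactly ci elements from block i.
Number of bases = product of C(|Si|, ci).
= C(8,2) * C(8,1) * C(5,3)
= 28 * 8 * 10
= 2240.

2240


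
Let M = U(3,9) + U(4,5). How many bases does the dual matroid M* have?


(M1+M2)* = M1* + M2*.
M1* = U(6,9), bases: C(9,6) = 84.
M2* = U(1,5), bases: C(5,1) = 5.
|B(M*)| = 84 * 5 = 420.

420


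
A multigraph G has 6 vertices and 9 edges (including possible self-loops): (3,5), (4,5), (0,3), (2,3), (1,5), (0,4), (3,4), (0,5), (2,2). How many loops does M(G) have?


In a graphic matroid, a loop is a self-loop edge (u,u) with rank 0.
Examining all 9 edges for self-loops...
Self-loops found: (2,2)
Number of loops = 1.

1


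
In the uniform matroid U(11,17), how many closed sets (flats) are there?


Flats of U(11,17): every subset of size < 11 is a flat, plus E itself.
Count = C(17,0) + C(17,1) + C(17,2) + C(17,3) + C(17,4) + C(17,5) + C(17,6) + C(17,7) + C(17,8) + C(17,9) + C(17,10) + 1
     = 1 + 17 + 136 + 680 + 2380 + 6188 + 12376 + 19448 + 24310 + 24310 + 19448 + 1
     = 109295.

109295


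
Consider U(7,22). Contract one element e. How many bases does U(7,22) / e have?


Contracting e from U(7,22) gives U(6,21).
Bases of U(6,21) = (21 choose 6) = 54264.

54264


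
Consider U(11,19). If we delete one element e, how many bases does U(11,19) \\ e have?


Deleting e from U(11,19) gives U(11,18) since n > r.
Bases of U(11,18) = C(18,11) = 18! / (11! * 7!) = 31824.

31824


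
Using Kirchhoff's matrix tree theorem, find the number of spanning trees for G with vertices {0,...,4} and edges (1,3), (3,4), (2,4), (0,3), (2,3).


By Kirchhoff's matrix tree theorem, the number of spanning trees equals
the determinant of any cofactor of the Laplacian matrix L.
G has 5 vertices and 5 edges.
Computing the (4 x 4) cofactor determinant gives 3.

3


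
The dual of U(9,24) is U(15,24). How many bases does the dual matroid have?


The dual of U(r,n) is U(n-r, n) = U(15,24).
Bases of U(15,24) are all (15)-element subsets.
|B(M*)| = C(24,15) = 24! / (15! * 9!) = 1307504.

1307504


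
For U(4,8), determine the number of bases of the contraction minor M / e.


Contracting e from U(4,8) gives U(3,7).
Bases of U(3,7) = C(7,3) = (7 * 6 * 5) / (1 * 2 * 3) = 35.

35


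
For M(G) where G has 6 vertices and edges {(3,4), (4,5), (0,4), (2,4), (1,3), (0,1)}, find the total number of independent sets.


An independent set in a graphic matroid is an acyclic edge subset.
G has 6 vertices and 6 edges.
Enumerate all 2^6 = 64 subsets, checking for acyclicity.
Total independent sets = 60.

60


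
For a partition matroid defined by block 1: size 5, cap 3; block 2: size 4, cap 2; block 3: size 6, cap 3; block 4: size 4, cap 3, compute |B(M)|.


A basis picks exactly ci elements from block i.
Number of bases = product of C(|Si|, ci).
= C(5,3) * C(4,2) * C(6,3) * C(4,3)
= 10 * 6 * 20 * 4
= 4800.

4800


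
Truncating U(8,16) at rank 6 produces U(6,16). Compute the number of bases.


Truncating U(8,16) to rank 6 gives U(6,16).
Bases of U(6,16) are all 6-element subsets of 16 elements.
Number of bases = C(16,6) = 16! / (6! * 10!) = 8008.

8008


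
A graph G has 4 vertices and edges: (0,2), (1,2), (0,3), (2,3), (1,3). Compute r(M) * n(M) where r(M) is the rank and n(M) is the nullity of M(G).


r(M) = |V| - c = 4 - 1 = 3.
nullity = |E| - r(M) = 5 - 3 = 2.
Product = 3 * 2 = 6.

6


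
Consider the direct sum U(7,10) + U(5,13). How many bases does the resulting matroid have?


Bases of a direct sum M1 + M2: |B| = |B(M1)| * |B(M2)|.
|B(U(7,10))| = C(10,7) = 120.
|B(U(5,13))| = C(13,5) = 1287.
Total bases = 120 * 1287 = 154440.

154440


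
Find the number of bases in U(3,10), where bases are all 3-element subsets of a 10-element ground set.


Bases of U(3,10) are all 3-element subsets of the 10-element ground set.
Number of bases = C(10,3).
(10 choose 3) = 120.

120


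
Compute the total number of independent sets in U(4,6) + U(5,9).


For a direct sum, |I(M1+M2)| = |I(M1)| * |I(M2)|.
|I(U(4,6))| = sum C(6,k) for k=0..4 = 57.
|I(U(5,9))| = sum C(9,k) for k=0..5 = 382.
Total = 57 * 382 = 21774.

21774


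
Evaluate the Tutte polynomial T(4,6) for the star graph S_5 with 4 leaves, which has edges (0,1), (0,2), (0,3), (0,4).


A star on 5 vertices is a tree with 4 edges.
T(x,y) = x^(4) for any tree.
T(4,6) = 4^4 = 256.

256


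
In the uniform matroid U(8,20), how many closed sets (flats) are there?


Flats of U(8,20): every subset of size < 8 is a flat, plus E itself.
Count = C(20,0) + C(20,1) + C(20,2) + C(20,3) + C(20,4) + C(20,5) + C(20,6) + C(20,7) + 1
     = 1 + 20 + 190 + 1140 + 4845 + 15504 + 38760 + 77520 + 1
     = 137981.

137981


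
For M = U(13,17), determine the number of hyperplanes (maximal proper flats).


Hyperplanes of U(13,17) are flats of rank 12.
In a uniform matroid, these are exactly the (12)-element subsets.
Count = C(17,12) = 17! / (12! * 5!) = 6188.

6188


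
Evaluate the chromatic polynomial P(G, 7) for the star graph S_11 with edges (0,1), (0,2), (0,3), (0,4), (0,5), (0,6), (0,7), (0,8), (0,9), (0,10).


P(tree, k) = k * (k-1)^(10) for any tree on 11 vertices.
P(7) = 7 * 6^10 = 7 * 60466176 = 423263232.

423263232


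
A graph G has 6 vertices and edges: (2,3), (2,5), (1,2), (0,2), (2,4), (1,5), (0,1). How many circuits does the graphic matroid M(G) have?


A circuit in a graphic matroid = edge set of a simple cycle.
G has 6 vertices and 7 edges.
Enumerating all minimal edge subsets forming cycles...
Total circuits found: 3.

3


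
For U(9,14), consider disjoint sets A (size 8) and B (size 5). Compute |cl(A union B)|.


|A union B| = 8 + 5 = 13 (disjoint).
In U(9,14), cl(S) = S if |S| < 9, else cl(S) = E.
Since 13 >= 9, cl(A union B) = E.
|cl(A union B)| = 14.

14


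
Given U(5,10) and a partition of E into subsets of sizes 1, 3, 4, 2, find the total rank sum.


r(Ai) = min(|Ai|, 5) for each part.
Sum = min(1,5) + min(3,5) + min(4,5) + min(2,5)
    = 1 + 3 + 4 + 2
    = 10.

10


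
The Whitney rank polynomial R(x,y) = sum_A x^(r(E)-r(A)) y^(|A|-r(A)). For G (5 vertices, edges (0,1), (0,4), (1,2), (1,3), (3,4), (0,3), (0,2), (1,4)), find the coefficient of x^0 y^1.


R(x,y) = sum over A in 2^E of x^(r(E)-r(A)) * y^(|A|-r(A)).
G has 5 vertices, 8 edges. r(E) = 4.
Enumerate all 2^8 = 256 subsets.
Count subsets with r(E)-r(A)=0 and |A|-r(A)=1: 48.

48


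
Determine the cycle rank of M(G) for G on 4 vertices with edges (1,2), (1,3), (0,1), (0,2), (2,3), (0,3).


Cycle rank (nullity) = |E| - r(M) = |E| - (|V| - c).
|E| = 6, |V| = 4, c = 1.
Nullity = 6 - (4 - 1) = 6 - 3 = 3.

3


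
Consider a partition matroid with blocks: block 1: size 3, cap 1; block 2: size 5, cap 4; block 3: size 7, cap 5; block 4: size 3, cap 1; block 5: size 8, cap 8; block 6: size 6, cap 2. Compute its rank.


Rank of a partition matroid = sum of min(|Si|, ci) for each block.
= min(3,1) + min(5,4) + min(7,5) + min(3,1) + min(8,8) + min(6,2)
= 1 + 4 + 5 + 1 + 8 + 2
= 21.

21


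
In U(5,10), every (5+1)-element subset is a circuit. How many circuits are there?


In U(5,10), circuits are the (6)-element subsets.
Any set of 6 elements is dependent, and removing any one element gives
an independent set of size 5, so it is a minimal dependent set.
Number of circuits = C(10,6) = 210.

210


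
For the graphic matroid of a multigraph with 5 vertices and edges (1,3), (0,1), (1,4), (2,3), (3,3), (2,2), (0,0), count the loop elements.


In a graphic matroid, a loop is a self-loop edge (u,u) with rank 0.
Examining all 7 edges for self-loops...
Self-loops found: (3,3), (2,2), (0,0)
Number of loops = 3.

3


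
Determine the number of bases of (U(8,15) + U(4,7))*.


(M1+M2)* = M1* + M2*.
M1* = U(7,15), bases: C(15,7) = 6435.
M2* = U(3,7), bases: C(7,3) = 35.
|B(M*)| = 6435 * 35 = 225225.

225225


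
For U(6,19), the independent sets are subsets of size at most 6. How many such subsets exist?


Independent sets of U(6,19) are all subsets of size <= 6.
Count = (19 choose 0) + (19 choose 1) + (19 choose 2) + (19 choose 3) + (19 choose 4) + (19 choose 5) + (19 choose 6)
     = 1 + 19 + 171 + 969 + 3876 + 11628 + 27132
     = 43796.

43796


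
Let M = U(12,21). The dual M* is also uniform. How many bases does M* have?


The dual of U(r,n) is U(n-r, n) = U(9,21).
Bases of U(9,21) are all (9)-element subsets.
|B(M*)| = C(21,9) = 293930.

293930


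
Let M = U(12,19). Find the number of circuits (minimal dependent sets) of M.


In U(12,19), circuits are the (13)-element subsets.
Any set of 13 elements is dependent, and removing any one element gives
an independent set of size 12, so it is a minimal dependent set.
Number of circuits = C(19,13) = 19! / (13! * 6!) = 27132.

27132


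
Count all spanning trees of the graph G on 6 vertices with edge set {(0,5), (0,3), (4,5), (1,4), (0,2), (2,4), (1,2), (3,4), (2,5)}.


By Kirchhoff's matrix tree theorem, the number of spanning trees equals
the determinant of any cofactor of the Laplacian matrix L.
G has 6 vertices and 9 edges.
Computing the (5 x 5) cofactor determinant gives 61.

61


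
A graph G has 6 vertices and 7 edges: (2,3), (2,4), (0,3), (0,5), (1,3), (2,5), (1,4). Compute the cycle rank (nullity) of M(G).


Cycle rank (nullity) = |E| - r(M) = |E| - (|V| - c).
|E| = 7, |V| = 6, c = 1.
Nullity = 7 - (6 - 1) = 7 - 5 = 2.

2


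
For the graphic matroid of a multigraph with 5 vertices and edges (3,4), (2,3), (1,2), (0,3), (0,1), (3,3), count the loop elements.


In a graphic matroid, a loop is a self-loop edge (u,u) with rank 0.
Examining all 6 edges for self-loops...
Self-loops found: (3,3)
Number of loops = 1.

1


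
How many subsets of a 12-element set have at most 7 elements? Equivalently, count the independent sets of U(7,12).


Independent sets of U(7,12) are all subsets of size <= 7.
Count = (12 choose 0) + (12 choose 1) + (12 choose 2) + (12 choose 3) + (12 choose 4) + (12 choose 5) + (12 choose 6) + (12 choose 7)
     = 1 + 12 + 66 + 220 + 495 + 792 + 924 + 792
     = 3302.

3302


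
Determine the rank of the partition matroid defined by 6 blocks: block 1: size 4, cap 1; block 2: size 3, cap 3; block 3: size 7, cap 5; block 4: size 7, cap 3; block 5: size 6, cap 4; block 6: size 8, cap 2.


Rank of a partition matroid = sum of min(|Si|, ci) for each block.
= min(4,1) + min(3,3) + min(7,5) + min(7,3) + min(6,4) + min(8,2)
= 1 + 3 + 5 + 3 + 4 + 2
= 18.

18


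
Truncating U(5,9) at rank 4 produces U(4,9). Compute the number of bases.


Truncating U(5,9) to rank 4 gives U(4,9).
Bases of U(4,9) are all 4-element subsets of 9 elements.
Number of bases = (9 choose 4) = 126.

126


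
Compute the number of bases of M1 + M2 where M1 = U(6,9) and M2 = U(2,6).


Bases of a direct sum M1 + M2: |B| = |B(M1)| * |B(M2)|.
|B(U(6,9))| = C(9,6) = 84.
|B(U(2,6))| = C(6,2) = 15.
Total bases = 84 * 15 = 1260.

1260


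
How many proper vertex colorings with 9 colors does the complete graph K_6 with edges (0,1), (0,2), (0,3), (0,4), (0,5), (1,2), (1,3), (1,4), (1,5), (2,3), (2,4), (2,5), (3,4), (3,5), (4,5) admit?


P(K_6, k) = k(k-1)(k-2)...(k-5).
P(9) = (9) * (8) * (7) * (6) * (5) * (4) = 60480.

60480


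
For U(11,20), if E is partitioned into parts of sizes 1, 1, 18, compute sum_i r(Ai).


r(Ai) = min(|Ai|, 11) for each part.
Sum = min(1,11) + min(1,11) + min(18,11)
    = 1 + 1 + 11
    = 13.

13


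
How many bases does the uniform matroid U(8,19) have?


Bases of U(8,19) are all 8-element subsets of the 19-element ground set.
Number of bases = C(19,8).
(19 choose 8) = 75582.

75582


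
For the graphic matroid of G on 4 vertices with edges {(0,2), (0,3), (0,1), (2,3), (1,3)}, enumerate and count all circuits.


A circuit in a graphic matroid = edge set of a simple cycle.
G has 4 vertices and 5 edges.
Enumerating all minimal edge subsets forming cycles...
Total circuits found: 3.

3


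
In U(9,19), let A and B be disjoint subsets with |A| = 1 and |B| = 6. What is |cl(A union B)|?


|A union B| = 1 + 6 = 7 (disjoint).
In U(9,19), cl(S) = S if |S| < 9, else cl(S) = E.
Since 7 < 9, cl(A union B) = A union B.
|cl(A union B)| = 7.

7


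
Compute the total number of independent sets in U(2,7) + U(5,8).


For a direct sum, |I(M1+M2)| = |I(M1)| * |I(M2)|.
|I(U(2,7))| = sum C(7,k) for k=0..2 = 29.
|I(U(5,8))| = sum C(8,k) for k=0..5 = 219.
Total = 29 * 219 = 6351.

6351


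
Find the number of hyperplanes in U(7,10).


Hyperplanes of U(7,10) are flats of rank 6.
In a uniform matroid, these are exactly the (6)-element subsets.
Count = C(10,6) = 10! / (6! * 4!) = 210.

210


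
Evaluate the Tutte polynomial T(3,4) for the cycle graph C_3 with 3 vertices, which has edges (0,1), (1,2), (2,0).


T(C_3; x,y) = x + x^2 + ... + x^(2) + y.
T(3,4) = 3^1 + 3^2 + 4
= 3 + 9 + 4
= 16.

16


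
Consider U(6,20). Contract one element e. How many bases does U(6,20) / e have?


Contracting e from U(6,20) gives U(5,19).
Bases of U(5,19) = (19 choose 5) = 11628.

11628


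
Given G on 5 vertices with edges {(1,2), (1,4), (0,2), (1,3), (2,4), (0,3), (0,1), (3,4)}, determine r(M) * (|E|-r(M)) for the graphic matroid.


r(M) = |V| - c = 5 - 1 = 4.
nullity = |E| - r(M) = 8 - 4 = 4.
Product = 4 * 4 = 16.

16


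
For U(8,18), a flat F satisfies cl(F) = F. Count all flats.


Flats of U(8,18): every subset of size < 8 is a flat, plus E itself.
Count = (18 choose 0) + (18 choose 1) + (18 choose 2) + (18 choose 3) + (18 choose 4) + (18 choose 5) + (18 choose 6) + (18 choose 7) + 1
     = 1 + 18 + 153 + 816 + 3060 + 8568 + 18564 + 31824 + 1
     = 63005.

63005


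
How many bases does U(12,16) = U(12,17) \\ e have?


Deleting e from U(12,17) gives U(12,16) since n > r.
Bases of U(12,16) = (16 choose 12) = 1820.

1820


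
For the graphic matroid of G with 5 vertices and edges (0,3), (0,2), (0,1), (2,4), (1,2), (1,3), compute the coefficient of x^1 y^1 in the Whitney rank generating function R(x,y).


R(x,y) = sum over A in 2^E of x^(r(E)-r(A)) * y^(|A|-r(A)).
G has 5 vertices, 6 edges. r(E) = 4.
Enumerate all 2^6 = 64 subsets.
Count subsets with r(E)-r(A)=1 and |A|-r(A)=1: 7.

7


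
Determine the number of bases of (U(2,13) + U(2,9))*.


(M1+M2)* = M1* + M2*.
M1* = U(11,13), bases: C(13,11) = 78.
M2* = U(7,9), bases: C(9,7) = 36.
|B(M*)| = 78 * 36 = 2808.

2808


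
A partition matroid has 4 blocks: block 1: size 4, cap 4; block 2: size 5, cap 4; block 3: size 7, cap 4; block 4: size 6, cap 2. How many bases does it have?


A basis picks exactly ci elements from block i.
Number of bases = product of C(|Si|, ci).
= C(4,4) * C(5,4) * C(7,4) * C(6,2)
= 1 * 5 * 35 * 15
= 2625.

2625


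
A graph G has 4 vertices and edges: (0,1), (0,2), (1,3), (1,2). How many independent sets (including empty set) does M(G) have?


An independent set in a graphic matroid is an acyclic edge subset.
G has 4 vertices and 4 edges.
Enumerate all 2^4 = 16 subsets, checking for acyclicity.
Total independent sets = 14.

14


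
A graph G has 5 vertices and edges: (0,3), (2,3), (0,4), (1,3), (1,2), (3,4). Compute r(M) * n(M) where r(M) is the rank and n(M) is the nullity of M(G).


r(M) = |V| - c = 5 - 1 = 4.
nullity = |E| - r(M) = 6 - 4 = 2.
Product = 4 * 2 = 8.

8


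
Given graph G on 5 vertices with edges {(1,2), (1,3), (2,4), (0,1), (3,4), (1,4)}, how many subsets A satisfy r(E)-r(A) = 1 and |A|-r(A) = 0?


R(x,y) = sum over A in 2^E of x^(r(E)-r(A)) * y^(|A|-r(A)).
G has 5 vertices, 6 edges. r(E) = 4.
Enumerate all 2^6 = 64 subsets.
Count subsets with r(E)-r(A)=1 and |A|-r(A)=0: 18.

18


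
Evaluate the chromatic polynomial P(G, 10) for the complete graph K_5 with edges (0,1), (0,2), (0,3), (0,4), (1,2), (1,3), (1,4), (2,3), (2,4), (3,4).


P(K_5, k) = k(k-1)(k-2)...(k-4).
P(10) = (10) * (9) * (8) * (7) * (6) = 30240.

30240


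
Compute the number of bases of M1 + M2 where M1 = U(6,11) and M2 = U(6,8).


Bases of a direct sum M1 + M2: |B| = |B(M1)| * |B(M2)|.
|B(U(6,11))| = C(11,6) = 462.
|B(U(6,8))| = C(8,6) = 28.
Total bases = 462 * 28 = 12936.

12936


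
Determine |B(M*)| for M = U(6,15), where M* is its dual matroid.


The dual of U(r,n) is U(n-r, n) = U(9,15).
Bases of U(9,15) are all (9)-element subsets.
|B(M*)| = C(15,9) = 15! / (9! * 6!) = 5005.

5005


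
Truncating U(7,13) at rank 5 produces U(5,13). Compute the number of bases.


Truncating U(7,13) to rank 5 gives U(5,13).
Bases of U(5,13) are all 5-element subsets of 13 elements.
Number of bases = C(13,5) = 1287.

1287


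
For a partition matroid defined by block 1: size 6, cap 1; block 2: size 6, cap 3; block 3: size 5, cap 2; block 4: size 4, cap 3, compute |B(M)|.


A basis picks exactly ci elements from block i.
Number of bases = product of C(|Si|, ci).
= C(6,1) * C(6,3) * C(5,2) * C(4,3)
= 6 * 20 * 10 * 4
= 4800.

4800


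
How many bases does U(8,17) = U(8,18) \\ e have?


Deleting e from U(8,18) gives U(8,17) since n > r.
Bases of U(8,17) = C(17,8) = 17! / (8! * 9!) = 24310.

24310


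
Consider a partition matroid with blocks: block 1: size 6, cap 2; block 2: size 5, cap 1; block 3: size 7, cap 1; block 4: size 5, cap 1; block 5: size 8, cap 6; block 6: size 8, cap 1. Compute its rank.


Rank of a partition matroid = sum of min(|Si|, ci) for each block.
= min(6,2) + min(5,1) + min(7,1) + min(5,1) + min(8,6) + min(8,1)
= 2 + 1 + 1 + 1 + 6 + 1
= 12.

12


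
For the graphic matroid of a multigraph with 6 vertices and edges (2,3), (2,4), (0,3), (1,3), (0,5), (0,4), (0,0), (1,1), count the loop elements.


In a graphic matroid, a loop is a self-loop edge (u,u) with rank 0.
Examining all 8 edges for self-loops...
Self-loops found: (0,0), (1,1)
Number of loops = 2.

2


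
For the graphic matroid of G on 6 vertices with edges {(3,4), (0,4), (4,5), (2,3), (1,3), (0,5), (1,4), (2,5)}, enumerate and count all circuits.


A circuit in a graphic matroid = edge set of a simple cycle.
G has 6 vertices and 8 edges.
Enumerating all minimal edge subsets forming cycles...
Total circuits found: 6.

6


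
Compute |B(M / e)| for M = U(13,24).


Contracting e from U(13,24) gives U(12,23).
Bases of U(12,23) = (23 choose 12) = 1352078.

1352078


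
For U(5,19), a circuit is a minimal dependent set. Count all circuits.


In U(5,19), circuits are the (6)-element subsets.
Any set of 6 elements is dependent, and removing any one element gives
an independent set of size 5, so it is a minimal dependent set.
Number of circuits = C(19,6) = 27132.

27132


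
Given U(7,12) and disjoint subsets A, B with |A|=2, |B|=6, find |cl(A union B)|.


|A union B| = 2 + 6 = 8 (disjoint).
In U(7,12), cl(S) = S if |S| < 7, else cl(S) = E.
Since 8 >= 7, cl(A union B) = E.
|cl(A union B)| = 12.

12


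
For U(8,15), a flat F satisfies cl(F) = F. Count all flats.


Flats of U(8,15): every subset of size < 8 is a flat, plus E itself.
Count = C(15,0) + C(15,1) + C(15,2) + C(15,3) + C(15,4) + C(15,5) + C(15,6) + C(15,7) + 1
     = 1 + 15 + 105 + 455 + 1365 + 3003 + 5005 + 6435 + 1
     = 16385.

16385


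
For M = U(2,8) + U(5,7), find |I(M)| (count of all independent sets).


For a direct sum, |I(M1+M2)| = |I(M1)| * |I(M2)|.
|I(U(2,8))| = sum C(8,k) for k=0..2 = 37.
|I(U(5,7))| = sum C(7,k) for k=0..5 = 120.
Total = 37 * 120 = 4440.

4440


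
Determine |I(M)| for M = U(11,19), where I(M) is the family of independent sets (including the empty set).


Independent sets of U(11,19) are all subsets of size <= 11.
Count = (19 choose 0) + (19 choose 1) + (19 choose 2) + (19 choose 3) + (19 choose 4) + (19 choose 5) + (19 choose 6) + (19 choose 7) + (19 choose 8) + (19 choose 9) + (19 choose 10) + (19 choose 11)
     = 1 + 19 + 171 + 969 + 3876 + 11628 + 27132 + 50388 + 75582 + 92378 + 92378 + 75582
     = 430104.

430104


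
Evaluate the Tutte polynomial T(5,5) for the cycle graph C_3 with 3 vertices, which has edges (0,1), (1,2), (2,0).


T(C_3; x,y) = x + x^2 + ... + x^(2) + y.
T(5,5) = 5^1 + 5^2 + 5
= 5 + 25 + 5
= 35.

35


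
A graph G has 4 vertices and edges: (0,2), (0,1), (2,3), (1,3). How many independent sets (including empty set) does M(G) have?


An independent set in a graphic matroid is an acyclic edge subset.
G has 4 vertices and 4 edges.
Enumerate all 2^4 = 16 subsets, checking for acyclicity.
Total independent sets = 15.

15


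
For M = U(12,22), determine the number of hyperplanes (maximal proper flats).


Hyperplanes of U(12,22) are flats of rank 11.
In a uniform matroid, these are exactly the (11)-element subsets.
Count = C(22,11) = 705432.

705432


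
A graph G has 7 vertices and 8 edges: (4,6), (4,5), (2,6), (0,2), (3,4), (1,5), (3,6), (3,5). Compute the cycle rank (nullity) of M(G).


Cycle rank (nullity) = |E| - r(M) = |E| - (|V| - c).
|E| = 8, |V| = 7, c = 1.
Nullity = 8 - (7 - 1) = 8 - 6 = 2.

2


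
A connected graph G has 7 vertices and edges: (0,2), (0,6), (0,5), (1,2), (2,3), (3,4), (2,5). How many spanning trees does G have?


By Kirchhoff's matrix tree theorem, the number of spanning trees equals
the determinant of any cofactor of the Laplacian matrix L.
G has 7 vertices and 7 edges.
Computing the (6 x 6) cofactor determinant gives 3.

3


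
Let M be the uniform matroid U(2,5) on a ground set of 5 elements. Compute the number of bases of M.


Bases of U(2,5) are all 2-element subsets of the 5-element ground set.
Number of bases = C(5,2).
(5 choose 2) = 10.

10


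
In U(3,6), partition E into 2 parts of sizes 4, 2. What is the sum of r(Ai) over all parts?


r(Ai) = min(|Ai|, 3) for each part.
Sum = min(4,3) + min(2,3)
    = 3 + 2
    = 5.

5


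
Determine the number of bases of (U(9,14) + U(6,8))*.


(M1+M2)* = M1* + M2*.
M1* = U(5,14), bases: C(14,5) = 2002.
M2* = U(2,8), bases: C(8,2) = 28.
|B(M*)| = 2002 * 28 = 56056.

56056


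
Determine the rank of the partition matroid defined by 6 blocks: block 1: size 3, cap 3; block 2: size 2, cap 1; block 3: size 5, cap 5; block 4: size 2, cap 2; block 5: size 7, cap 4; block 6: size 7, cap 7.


Rank of a partition matroid = sum of min(|Si|, ci) for each block.
= min(3,3) + min(2,1) + min(5,5) + min(2,2) + min(7,4) + min(7,7)
= 3 + 1 + 5 + 2 + 4 + 7
= 22.

22


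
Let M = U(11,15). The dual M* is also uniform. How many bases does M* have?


The dual of U(r,n) is U(n-r, n) = U(4,15).
Bases of U(4,15) are all (4)-element subsets.
|B(M*)| = (15 choose 4) = 1365.

1365


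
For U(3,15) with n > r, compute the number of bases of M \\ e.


Deleting e from U(3,15) gives U(3,14) since n > r.
Bases of U(3,14) = (14 choose 3) = 364.

364


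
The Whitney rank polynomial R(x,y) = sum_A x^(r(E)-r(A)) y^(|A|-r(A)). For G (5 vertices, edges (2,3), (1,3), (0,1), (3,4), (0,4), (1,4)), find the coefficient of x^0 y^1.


R(x,y) = sum over A in 2^E of x^(r(E)-r(A)) * y^(|A|-r(A)).
G has 5 vertices, 6 edges. r(E) = 4.
Enumerate all 2^6 = 64 subsets.
Count subsets with r(E)-r(A)=0 and |A|-r(A)=1: 5.

5


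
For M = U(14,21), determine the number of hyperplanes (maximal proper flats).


Hyperplanes of U(14,21) are flats of rank 13.
In a uniform matroid, these are exactly the (13)-element subsets.
Count = (21 choose 13) = 203490.

203490


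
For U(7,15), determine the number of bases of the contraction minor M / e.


Contracting e from U(7,15) gives U(6,14).
Bases of U(6,14) = (14 choose 6) = 3003.

3003


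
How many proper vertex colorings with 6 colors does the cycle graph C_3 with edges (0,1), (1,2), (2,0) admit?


P(C_3, k) = (k-1)^3 + (-1)^3*(k-1).
P(6) = (5)^3 - 5
= 125 - 5 = 120.

120


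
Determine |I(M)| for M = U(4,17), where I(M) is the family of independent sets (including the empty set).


Independent sets of U(4,17) are all subsets of size <= 4.
Count = (17 choose 0) + (17 choose 1) + (17 choose 2) + (17 choose 3) + (17 choose 4)
     = 1 + 17 + 136 + 680 + 2380
     = 3214.

3214


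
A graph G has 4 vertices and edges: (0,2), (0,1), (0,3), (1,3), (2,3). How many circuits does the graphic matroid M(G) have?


A circuit in a graphic matroid = edge set of a simple cycle.
G has 4 vertices and 5 edges.
Enumerating all minimal edge subsets forming cycles...
Total circuits found: 3.

3


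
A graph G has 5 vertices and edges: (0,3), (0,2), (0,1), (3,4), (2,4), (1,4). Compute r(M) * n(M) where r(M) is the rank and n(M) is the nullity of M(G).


r(M) = |V| - c = 5 - 1 = 4.
nullity = |E| - r(M) = 6 - 4 = 2.
Product = 4 * 2 = 8.

8


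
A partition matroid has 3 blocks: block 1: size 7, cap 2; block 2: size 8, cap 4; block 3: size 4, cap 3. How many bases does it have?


A basis picks exactly ci elements from block i.
Number of bases = product of C(|Si|, ci).
= C(7,2) * C(8,4) * C(4,3)
= 21 * 70 * 4
= 5880.

5880


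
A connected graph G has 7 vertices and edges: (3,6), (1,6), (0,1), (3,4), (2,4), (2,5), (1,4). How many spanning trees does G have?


By Kirchhoff's matrix tree theorem, the number of spanning trees equals
the determinant of any cofactor of the Laplacian matrix L.
G has 7 vertices and 7 edges.
Computing the (6 x 6) cofactor determinant gives 4.

4


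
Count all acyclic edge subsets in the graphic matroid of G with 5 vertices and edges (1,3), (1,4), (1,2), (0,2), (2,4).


An independent set in a graphic matroid is an acyclic edge subset.
G has 5 vertices and 5 edges.
Enumerate all 2^5 = 32 subsets, checking for acyclicity.
Total independent sets = 28.

28


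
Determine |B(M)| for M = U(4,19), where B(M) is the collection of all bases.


Bases of U(4,19) are all 4-element subsets of the 19-element ground set.
Number of bases = C(19,4).
C(19,4) = (19 * 18 * 17 * 16) / (1 * 2 * 3 * 4) = 3876.

3876


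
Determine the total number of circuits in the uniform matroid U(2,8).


In U(2,8), circuits are the (3)-element subsets.
Any set of 3 elements is dependent, and removing any one element gives
an independent set of size 2, so it is a minimal dependent set.
Number of circuits = C(8,3) = 8! / (3! * 5!) = 56.

56


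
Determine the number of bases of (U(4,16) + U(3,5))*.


(M1+M2)* = M1* + M2*.
M1* = U(12,16), bases: C(16,12) = 1820.
M2* = U(2,5), bases: C(5,2) = 10.
|B(M*)| = 1820 * 10 = 18200.

18200


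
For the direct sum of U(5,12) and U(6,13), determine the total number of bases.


Bases of a direct sum M1 + M2: |B| = |B(M1)| * |B(M2)|.
|B(U(5,12))| = C(12,5) = 792.
|B(U(6,13))| = C(13,6) = 1716.
Total bases = 792 * 1716 = 1359072.

1359072


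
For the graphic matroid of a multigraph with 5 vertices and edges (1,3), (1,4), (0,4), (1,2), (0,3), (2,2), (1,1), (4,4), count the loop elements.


In a graphic matroid, a loop is a self-loop edge (u,u) with rank 0.
Examining all 8 edges for self-loops...
Self-loops found: (2,2), (1,1), (4,4)
Number of loops = 3.

3


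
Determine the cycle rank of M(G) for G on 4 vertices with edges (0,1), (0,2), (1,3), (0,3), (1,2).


Cycle rank (nullity) = |E| - r(M) = |E| - (|V| - c).
|E| = 5, |V| = 4, c = 1.
Nullity = 5 - (4 - 1) = 5 - 3 = 2.

2


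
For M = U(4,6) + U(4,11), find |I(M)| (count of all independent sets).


For a direct sum, |I(M1+M2)| = |I(M1)| * |I(M2)|.
|I(U(4,6))| = sum C(6,k) for k=0..4 = 57.
|I(U(4,11))| = sum C(11,k) for k=0..4 = 562.
Total = 57 * 562 = 32034.

32034


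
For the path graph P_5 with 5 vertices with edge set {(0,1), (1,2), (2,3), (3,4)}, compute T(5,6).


A path on 5 vertices is a tree with 4 edges.
T(x,y) = x^(4) for any tree.
T(5,6) = 5^4 = 625.

625


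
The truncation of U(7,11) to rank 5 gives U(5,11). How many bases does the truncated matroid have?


Truncating U(7,11) to rank 5 gives U(5,11).
Bases of U(5,11) are all 5-element subsets of 11 elements.
Number of bases = C(11,5) = 11! / (5! * 6!) = 462.

462


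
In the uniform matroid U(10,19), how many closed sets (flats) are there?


Flats of U(10,19): every subset of size < 10 is a flat, plus E itself.
Count = C(19,0) + C(19,1) + C(19,2) + C(19,3) + C(19,4) + C(19,5) + C(19,6) + C(19,7) + C(19,8) + C(19,9) + 1
     = 1 + 19 + 171 + 969 + 3876 + 11628 + 27132 + 50388 + 75582 + 92378 + 1
     = 262145.

262145


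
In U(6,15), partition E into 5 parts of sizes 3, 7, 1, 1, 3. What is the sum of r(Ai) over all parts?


r(Ai) = min(|Ai|, 6) for each part.
Sum = min(3,6) + min(7,6) + min(1,6) + min(1,6) + min(3,6)
    = 3 + 6 + 1 + 1 + 3
    = 14.

14


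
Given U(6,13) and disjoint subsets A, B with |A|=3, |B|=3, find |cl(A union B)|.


|A union B| = 3 + 3 = 6 (disjoint).
In U(6,13), cl(S) = S if |S| < 6, else cl(S) = E.
Since 6 >= 6, cl(A union B) = E.
|cl(A union B)| = 13.

13


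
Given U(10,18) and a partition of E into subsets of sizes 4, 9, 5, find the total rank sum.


r(Ai) = min(|Ai|, 10) for each part.
Sum = min(4,10) + min(9,10) + min(5,10)
    = 4 + 9 + 5
    = 18.

18


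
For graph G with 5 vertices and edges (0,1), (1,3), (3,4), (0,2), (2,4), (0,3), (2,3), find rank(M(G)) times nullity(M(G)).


r(M) = |V| - c = 5 - 1 = 4.
nullity = |E| - r(M) = 7 - 4 = 3.
Product = 4 * 3 = 12.

12


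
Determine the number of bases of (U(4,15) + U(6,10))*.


(M1+M2)* = M1* + M2*.
M1* = U(11,15), bases: C(15,11) = 1365.
M2* = U(4,10), bases: C(10,4) = 210.
|B(M*)| = 1365 * 210 = 286650.

286650


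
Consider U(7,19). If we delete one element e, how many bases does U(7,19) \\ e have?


Deleting e from U(7,19) gives U(7,18) since n > r.
Bases of U(7,18) = (18 choose 7) = 31824.

31824


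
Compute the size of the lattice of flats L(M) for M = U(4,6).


Flats of U(4,6): every subset of size < 4 is a flat, plus E itself.
Count = C(6,0) + C(6,1) + C(6,2) + C(6,3) + 1
     = 1 + 6 + 15 + 20 + 1
     = 43.

43


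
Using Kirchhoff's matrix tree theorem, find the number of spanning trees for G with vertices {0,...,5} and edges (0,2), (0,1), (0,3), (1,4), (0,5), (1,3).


By Kirchhoff's matrix tree theorem, the number of spanning trees equals
the determinant of any cofactor of the Laplacian matrix L.
G has 6 vertices and 6 edges.
Computing the (5 x 5) cofactor determinant gives 3.

3


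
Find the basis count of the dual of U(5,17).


The dual of U(r,n) is U(n-r, n) = U(12,17).
Bases of U(12,17) are all (12)-element subsets.
|B(M*)| = C(17,12) = 6188.

6188
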